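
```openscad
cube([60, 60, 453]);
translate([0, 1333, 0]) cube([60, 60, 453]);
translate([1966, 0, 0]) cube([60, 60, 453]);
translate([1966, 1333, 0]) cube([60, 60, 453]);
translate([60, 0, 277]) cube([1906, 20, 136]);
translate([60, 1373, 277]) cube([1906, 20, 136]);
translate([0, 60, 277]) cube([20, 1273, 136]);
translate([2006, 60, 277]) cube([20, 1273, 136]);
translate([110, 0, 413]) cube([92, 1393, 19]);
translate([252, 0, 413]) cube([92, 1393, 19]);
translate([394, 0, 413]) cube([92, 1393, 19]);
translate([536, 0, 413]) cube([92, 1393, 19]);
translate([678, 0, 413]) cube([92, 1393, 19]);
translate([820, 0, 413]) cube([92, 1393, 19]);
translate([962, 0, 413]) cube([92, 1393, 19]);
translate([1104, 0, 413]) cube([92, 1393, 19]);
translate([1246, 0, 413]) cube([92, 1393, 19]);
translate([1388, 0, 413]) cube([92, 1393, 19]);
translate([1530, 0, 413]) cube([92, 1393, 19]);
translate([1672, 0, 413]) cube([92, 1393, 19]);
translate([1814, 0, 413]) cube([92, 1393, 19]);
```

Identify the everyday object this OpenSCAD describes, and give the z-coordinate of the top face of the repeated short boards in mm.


A bed frame. The slat-top height is 432 mm.

Four posts, four rails, and a row of slats — a bed frame. Slats sit on the rails at z = 277 + 136 = 413; with slat thickness 19, the top is 432 mm.


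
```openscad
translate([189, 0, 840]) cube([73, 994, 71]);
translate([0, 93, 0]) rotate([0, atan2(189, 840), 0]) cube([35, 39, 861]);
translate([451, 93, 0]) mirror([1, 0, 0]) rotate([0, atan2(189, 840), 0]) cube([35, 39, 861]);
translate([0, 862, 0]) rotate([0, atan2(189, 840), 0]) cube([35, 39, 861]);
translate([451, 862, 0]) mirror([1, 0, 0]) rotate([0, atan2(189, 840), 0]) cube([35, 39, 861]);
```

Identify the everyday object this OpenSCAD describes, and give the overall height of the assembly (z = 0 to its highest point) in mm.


A sawhorse. The overall height is 911 mm.

A beam across two mirrored pairs of raked legs — a sawhorse. The beam's underside is at z = 840 (matching the legs' vertical rise in atan2(189, 840)) and the beam is 71 mm tall, so its top is at 840 + 71 = 911 mm. The raked legs top out at the beam's underside, so that is the highest point.


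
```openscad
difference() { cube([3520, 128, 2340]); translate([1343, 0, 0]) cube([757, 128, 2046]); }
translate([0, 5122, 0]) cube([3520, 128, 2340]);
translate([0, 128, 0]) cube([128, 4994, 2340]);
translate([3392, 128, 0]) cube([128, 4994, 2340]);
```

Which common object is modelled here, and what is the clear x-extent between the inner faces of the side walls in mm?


A single room. The interior width is 3264 mm.

Four walls enclosing a rectangle with a door in the front wall — a room. Outside width 3520 minus two 128 mm walls gives 3264 mm.


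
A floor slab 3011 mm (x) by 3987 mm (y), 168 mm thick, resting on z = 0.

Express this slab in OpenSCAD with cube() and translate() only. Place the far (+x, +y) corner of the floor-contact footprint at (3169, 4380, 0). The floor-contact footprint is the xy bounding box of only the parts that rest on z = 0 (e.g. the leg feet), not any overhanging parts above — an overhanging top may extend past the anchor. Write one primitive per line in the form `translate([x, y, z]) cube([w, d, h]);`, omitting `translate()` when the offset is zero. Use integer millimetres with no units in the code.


translate([158, 393, 0]) cube([3011, 3987, 168]);


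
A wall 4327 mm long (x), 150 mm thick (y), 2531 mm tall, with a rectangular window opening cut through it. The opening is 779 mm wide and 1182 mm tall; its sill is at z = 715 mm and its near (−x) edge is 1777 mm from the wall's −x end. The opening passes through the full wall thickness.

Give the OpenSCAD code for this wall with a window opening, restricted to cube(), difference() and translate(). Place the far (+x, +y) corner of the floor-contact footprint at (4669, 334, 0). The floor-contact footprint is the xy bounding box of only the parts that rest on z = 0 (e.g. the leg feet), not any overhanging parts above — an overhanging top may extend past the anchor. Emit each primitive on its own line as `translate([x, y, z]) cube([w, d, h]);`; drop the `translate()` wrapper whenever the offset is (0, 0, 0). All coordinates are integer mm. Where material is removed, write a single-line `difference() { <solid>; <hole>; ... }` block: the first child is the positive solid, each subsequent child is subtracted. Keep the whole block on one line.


difference() { translate([342, 184, 0]) cube([4327, 150, 2531]); translate([2119, 184, 715]) cube([779, 150, 1182]); }


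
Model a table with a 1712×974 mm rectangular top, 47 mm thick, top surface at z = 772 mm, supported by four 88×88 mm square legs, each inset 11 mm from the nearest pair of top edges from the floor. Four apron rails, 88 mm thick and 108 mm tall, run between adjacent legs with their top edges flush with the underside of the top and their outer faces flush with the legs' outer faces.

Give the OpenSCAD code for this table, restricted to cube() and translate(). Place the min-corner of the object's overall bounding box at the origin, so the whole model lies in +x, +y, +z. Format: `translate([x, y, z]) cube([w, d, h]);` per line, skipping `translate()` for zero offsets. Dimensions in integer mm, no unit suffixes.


translate([0, 0, 725]) cube([1712, 974, 47]);
translate([11, 11, 0]) cube([88, 88, 725]);
translate([1613, 11, 0]) cube([88, 88, 725]);
translate([11, 875, 0]) cube([88, 88, 725]);
translate([1613, 875, 0]) cube([88, 88, 725]);
translate([99, 11, 617]) cube([1514, 88, 108]);
translate([99, 875, 617]) cube([1514, 88, 108]);
translate([11, 99, 617]) cube([88, 776, 108]);
translate([1613, 99, 617]) cube([88, 776, 108]);


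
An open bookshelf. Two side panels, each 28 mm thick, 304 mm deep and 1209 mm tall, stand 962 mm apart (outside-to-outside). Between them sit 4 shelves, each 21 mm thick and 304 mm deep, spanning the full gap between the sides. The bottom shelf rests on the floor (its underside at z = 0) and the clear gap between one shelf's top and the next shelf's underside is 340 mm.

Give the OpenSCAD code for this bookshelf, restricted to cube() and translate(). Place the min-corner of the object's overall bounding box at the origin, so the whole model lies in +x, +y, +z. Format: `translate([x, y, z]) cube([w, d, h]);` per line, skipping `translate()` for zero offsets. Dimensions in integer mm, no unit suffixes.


cube([28, 304, 1209]);
translate([934, 0, 0]) cube([28, 304, 1209]);
translate([28, 0, 0]) cube([906, 304, 21]);
translate([28, 0, 361]) cube([906, 304, 21]);
translate([28, 0, 722]) cube([906, 304, 21]);
translate([28, 0, 1083]) cube([906, 304, 21]);


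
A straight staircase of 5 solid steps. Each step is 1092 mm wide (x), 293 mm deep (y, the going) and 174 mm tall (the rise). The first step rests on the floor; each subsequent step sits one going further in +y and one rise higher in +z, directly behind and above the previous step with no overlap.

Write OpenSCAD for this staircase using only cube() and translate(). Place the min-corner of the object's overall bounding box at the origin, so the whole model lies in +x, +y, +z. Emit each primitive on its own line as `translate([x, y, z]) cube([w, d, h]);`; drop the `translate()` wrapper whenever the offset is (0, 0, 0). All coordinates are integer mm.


cube([1092, 293, 174]);
translate([0, 293, 174]) cube([1092, 293, 174]);
translate([0, 586, 348]) cube([1092, 293, 174]);
translate([0, 879, 522]) cube([1092, 293, 174]);
translate([0, 1172, 696]) cube([1092, 293, 174]);


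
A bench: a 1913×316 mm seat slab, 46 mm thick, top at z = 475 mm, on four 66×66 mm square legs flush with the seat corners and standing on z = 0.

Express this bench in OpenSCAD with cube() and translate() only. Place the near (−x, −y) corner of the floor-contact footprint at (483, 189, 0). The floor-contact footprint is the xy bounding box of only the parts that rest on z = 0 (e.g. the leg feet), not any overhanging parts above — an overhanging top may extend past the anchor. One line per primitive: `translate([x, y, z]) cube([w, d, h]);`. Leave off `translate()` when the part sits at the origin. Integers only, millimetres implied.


translate([483, 189, 429]) cube([1913, 316, 46]);
translate([483, 189, 0]) cube([66, 66, 429]);
translate([483, 439, 0]) cube([66, 66, 429]);
translate([2330, 189, 0]) cube([66, 66, 429]);
translate([2330, 439, 0]) cube([66, 66, 429]);


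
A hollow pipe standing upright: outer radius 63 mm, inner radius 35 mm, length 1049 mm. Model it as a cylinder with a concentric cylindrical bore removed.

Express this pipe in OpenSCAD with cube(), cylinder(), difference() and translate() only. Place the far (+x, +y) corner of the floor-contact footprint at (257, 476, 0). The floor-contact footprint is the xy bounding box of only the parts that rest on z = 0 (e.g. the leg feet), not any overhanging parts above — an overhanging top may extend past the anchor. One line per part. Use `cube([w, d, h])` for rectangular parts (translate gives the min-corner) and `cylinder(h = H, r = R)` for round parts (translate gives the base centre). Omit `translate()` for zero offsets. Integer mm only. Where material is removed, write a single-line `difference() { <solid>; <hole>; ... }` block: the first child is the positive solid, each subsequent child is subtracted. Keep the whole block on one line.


difference() { translate([194, 413, 0]) cylinder(h = 1049, r = 63); translate([194, 413, 0]) cylinder(h = 1049, r = 35); }


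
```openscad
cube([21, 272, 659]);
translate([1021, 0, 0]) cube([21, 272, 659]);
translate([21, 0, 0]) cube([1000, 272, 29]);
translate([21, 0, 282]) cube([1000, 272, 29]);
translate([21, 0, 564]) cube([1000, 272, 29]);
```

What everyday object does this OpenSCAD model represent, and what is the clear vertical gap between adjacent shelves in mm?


A bookshelf. The clear shelf gap is 253 mm.

Two tall side panels with 3 horizontal boards between them — a bookshelf. The first two shelf undersides are at z = 0 and z = 282; with shelf thickness 29, the clear gap is 282 − 0 − 29 = 253 mm.


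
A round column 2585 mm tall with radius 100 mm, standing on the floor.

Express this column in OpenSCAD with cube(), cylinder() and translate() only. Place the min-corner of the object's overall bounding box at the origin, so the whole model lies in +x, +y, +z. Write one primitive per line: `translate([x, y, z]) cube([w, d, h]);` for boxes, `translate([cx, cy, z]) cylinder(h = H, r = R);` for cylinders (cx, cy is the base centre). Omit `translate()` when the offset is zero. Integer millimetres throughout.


translate([100, 100, 0]) cylinder(h = 2585, r = 100);


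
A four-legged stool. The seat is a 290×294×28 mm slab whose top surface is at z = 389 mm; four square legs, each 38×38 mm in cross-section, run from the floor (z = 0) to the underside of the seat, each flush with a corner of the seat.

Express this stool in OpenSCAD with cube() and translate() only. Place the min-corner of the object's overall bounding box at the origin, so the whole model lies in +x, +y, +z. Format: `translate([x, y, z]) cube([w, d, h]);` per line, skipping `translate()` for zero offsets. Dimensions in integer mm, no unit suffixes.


// leg_h = 389 - 28 = 361
translate([0, 0, 361]) cube([290, 294, 28]);
cube([38, 38, 361]);
translate([252, 0, 0]) cube([38, 38, 361]);
translate([0, 256, 0]) cube([38, 38, 361]);
translate([252, 256, 0]) cube([38, 38, 361]);


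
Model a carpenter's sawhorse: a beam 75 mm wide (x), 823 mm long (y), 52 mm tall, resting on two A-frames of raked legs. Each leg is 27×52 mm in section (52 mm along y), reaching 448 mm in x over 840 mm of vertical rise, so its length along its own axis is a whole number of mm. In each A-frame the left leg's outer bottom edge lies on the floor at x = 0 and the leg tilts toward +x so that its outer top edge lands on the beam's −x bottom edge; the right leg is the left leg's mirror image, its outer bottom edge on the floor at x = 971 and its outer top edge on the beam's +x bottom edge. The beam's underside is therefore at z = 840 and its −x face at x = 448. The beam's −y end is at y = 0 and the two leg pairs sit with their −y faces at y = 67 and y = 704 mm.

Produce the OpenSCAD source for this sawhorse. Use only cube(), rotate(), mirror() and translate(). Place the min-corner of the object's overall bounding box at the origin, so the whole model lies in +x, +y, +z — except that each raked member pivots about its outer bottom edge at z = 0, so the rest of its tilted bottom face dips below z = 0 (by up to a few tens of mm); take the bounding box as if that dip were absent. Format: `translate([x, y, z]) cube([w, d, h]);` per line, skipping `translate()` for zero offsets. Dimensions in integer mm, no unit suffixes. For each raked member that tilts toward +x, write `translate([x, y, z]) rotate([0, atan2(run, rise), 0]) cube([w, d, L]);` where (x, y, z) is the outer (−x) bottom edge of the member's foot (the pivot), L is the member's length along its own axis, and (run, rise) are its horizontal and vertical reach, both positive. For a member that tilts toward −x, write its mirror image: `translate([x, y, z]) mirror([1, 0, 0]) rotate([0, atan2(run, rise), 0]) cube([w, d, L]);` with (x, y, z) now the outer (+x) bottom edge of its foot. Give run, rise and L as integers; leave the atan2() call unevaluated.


translate([448, 0, 840]) cube([75, 823, 52]);
translate([0, 67, 0]) rotate([0, atan2(448, 840), 0]) cube([27, 52, 952]);
translate([971, 67, 0]) mirror([1, 0, 0]) rotate([0, atan2(448, 840), 0]) cube([27, 52, 952]);
translate([0, 704, 0]) rotate([0, atan2(448, 840), 0]) cube([27, 52, 952]);
translate([971, 704, 0]) mirror([1, 0, 0]) rotate([0, atan2(448, 840), 0]) cube([27, 52, 952]);


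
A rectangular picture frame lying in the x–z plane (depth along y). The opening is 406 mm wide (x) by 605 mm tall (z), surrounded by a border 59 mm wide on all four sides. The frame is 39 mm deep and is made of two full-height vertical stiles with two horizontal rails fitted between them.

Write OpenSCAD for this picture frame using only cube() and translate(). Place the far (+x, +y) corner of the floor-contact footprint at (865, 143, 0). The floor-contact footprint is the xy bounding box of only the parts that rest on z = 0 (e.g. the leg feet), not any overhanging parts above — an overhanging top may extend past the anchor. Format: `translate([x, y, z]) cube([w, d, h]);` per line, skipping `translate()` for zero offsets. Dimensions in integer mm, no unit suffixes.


translate([341, 104, 0]) cube([59, 39, 723]);
translate([806, 104, 0]) cube([59, 39, 723]);
translate([400, 104, 0]) cube([406, 39, 59]);
translate([400, 104, 664]) cube([406, 39, 59]);


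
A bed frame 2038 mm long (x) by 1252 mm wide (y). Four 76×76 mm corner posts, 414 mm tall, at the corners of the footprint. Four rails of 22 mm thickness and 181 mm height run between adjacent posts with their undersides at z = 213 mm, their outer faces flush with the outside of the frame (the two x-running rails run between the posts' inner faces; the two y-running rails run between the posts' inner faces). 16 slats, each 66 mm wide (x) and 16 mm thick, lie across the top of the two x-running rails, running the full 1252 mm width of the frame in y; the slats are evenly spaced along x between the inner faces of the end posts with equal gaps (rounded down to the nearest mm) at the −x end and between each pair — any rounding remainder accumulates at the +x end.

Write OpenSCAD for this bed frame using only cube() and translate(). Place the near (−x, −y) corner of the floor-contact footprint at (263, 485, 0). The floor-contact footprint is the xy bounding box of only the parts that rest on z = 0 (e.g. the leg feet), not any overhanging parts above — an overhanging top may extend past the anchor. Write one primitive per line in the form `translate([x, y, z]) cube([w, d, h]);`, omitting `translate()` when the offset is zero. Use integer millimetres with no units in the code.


// slat z = rail_z + rail_h = 213 + 181 = 394
// slat gap = ⌊(1886 − 16·66) / 17⌋ = 48
translate([263, 485, 0]) cube([76, 76, 414]);
translate([263, 1661, 0]) cube([76, 76, 414]);
translate([2225, 485, 0]) cube([76, 76, 414]);
translate([2225, 1661, 0]) cube([76, 76, 414]);
translate([339, 485, 213]) cube([1886, 22, 181]);
translate([339, 1715, 213]) cube([1886, 22, 181]);
translate([263, 561, 213]) cube([22, 1100, 181]);
translate([2279, 561, 213]) cube([22, 1100, 181]);
translate([387, 485, 394]) cube([66, 1252, 16]);
translate([501, 485, 394]) cube([66, 1252, 16]);
translate([615, 485, 394]) cube([66, 1252, 16]);
translate([729, 485, 394]) cube([66, 1252, 16]);
translate([843, 485, 394]) cube([66, 1252, 16]);
translate([957, 485, 394]) cube([66, 1252, 16]);
translate([1071, 485, 394]) cube([66, 1252, 16]);
translate([1185, 485, 394]) cube([66, 1252, 16]);
translate([1299, 485, 394]) cube([66, 1252, 16]);
translate([1413, 485, 394]) cube([66, 1252, 16]);
translate([1527, 485, 394]) cube([66, 1252, 16]);
translate([1641, 485, 394]) cube([66, 1252, 16]);
translate([1755, 485, 394]) cube([66, 1252, 16]);
translate([1869, 485, 394]) cube([66, 1252, 16]);
translate([1983, 485, 394]) cube([66, 1252, 16]);
translate([2097, 485, 394]) cube([66, 1252, 16]);


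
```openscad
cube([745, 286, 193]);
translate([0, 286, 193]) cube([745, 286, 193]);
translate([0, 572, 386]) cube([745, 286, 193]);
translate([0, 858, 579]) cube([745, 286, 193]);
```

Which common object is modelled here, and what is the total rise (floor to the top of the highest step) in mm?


A staircase. The total rise is 772 mm.

4 identical blocks, each offset up and back from the previous — a staircase. Each step is 193 mm tall and there are 4 of them, so the total rise is 4 × 193 = 772 mm.


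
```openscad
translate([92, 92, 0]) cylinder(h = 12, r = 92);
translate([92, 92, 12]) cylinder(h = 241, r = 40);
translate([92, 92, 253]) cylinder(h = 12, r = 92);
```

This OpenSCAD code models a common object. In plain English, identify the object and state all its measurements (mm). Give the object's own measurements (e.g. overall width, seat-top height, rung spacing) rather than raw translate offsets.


A spool: two coaxial disc flanges of radius 92 mm and thickness 12 mm, joined by a core cylinder of radius 40 mm and height 241 mm. The lower flange rests on z = 0 and the three cylinders share a vertical axis.


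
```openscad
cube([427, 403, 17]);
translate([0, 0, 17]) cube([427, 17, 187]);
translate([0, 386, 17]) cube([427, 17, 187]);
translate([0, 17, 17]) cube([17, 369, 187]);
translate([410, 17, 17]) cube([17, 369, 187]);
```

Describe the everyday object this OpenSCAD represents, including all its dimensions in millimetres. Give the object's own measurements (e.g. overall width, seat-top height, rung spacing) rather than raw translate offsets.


An open-topped rectangular box: outside dimensions 427×403×204 mm, with a uniform wall and base thickness of 17 mm. The base is a full 427×403 slab on the floor; four walls sit on top of the base. The front and back walls (the −y and +y sides) span the full width; the two side walls fit between them.


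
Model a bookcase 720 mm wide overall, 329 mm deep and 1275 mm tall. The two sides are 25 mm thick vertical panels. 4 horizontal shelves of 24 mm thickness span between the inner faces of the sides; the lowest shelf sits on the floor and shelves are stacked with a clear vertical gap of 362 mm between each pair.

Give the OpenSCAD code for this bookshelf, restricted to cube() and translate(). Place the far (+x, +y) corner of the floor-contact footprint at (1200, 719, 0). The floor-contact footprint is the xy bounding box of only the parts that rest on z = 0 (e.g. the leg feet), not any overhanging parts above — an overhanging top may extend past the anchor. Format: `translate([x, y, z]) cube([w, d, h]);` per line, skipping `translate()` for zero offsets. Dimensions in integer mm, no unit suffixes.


translate([480, 390, 0]) cube([25, 329, 1275]);
translate([1175, 390, 0]) cube([25, 329, 1275]);
translate([505, 390, 0]) cube([670, 329, 24]);
translate([505, 390, 386]) cube([670, 329, 24]);
translate([505, 390, 772]) cube([670, 329, 24]);
translate([505, 390, 1158]) cube([670, 329, 24]);


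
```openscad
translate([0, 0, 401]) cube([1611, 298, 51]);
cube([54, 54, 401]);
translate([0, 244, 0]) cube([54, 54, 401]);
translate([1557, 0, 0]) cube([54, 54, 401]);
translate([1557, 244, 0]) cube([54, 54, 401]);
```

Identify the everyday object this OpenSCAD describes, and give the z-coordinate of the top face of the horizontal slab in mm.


A bench. The seat-top height is 452 mm.

A long slab on four corner posts — a bench. The slab sits at z = 401 with thickness 51, so the top is 401 + 51 = 452 mm.


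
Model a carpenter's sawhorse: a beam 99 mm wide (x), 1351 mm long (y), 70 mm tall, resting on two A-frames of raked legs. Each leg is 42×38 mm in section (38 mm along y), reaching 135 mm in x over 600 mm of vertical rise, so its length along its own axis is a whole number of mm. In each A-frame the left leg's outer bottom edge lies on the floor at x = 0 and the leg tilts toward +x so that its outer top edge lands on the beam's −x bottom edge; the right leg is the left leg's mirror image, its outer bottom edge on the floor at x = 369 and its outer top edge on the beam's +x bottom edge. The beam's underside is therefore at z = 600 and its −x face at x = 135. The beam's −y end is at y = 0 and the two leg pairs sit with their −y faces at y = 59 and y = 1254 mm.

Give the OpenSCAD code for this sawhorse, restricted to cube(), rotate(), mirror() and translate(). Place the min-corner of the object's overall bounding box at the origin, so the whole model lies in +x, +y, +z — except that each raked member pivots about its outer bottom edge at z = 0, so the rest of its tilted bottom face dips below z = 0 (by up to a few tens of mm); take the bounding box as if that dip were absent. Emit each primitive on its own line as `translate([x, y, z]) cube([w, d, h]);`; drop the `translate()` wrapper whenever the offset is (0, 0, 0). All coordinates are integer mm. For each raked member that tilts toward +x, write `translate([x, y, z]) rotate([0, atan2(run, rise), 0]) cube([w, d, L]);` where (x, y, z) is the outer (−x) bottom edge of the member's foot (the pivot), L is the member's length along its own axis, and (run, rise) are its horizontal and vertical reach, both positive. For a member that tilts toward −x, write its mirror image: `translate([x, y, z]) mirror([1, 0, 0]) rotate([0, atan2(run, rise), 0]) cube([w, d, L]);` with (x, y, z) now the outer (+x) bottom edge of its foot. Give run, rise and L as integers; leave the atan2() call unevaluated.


translate([135, 0, 600]) cube([99, 1351, 70]);
translate([0, 59, 0]) rotate([0, atan2(135, 600), 0]) cube([42, 38, 615]);
translate([369, 59, 0]) mirror([1, 0, 0]) rotate([0, atan2(135, 600), 0]) cube([42, 38, 615]);
translate([0, 1254, 0]) rotate([0, atan2(135, 600), 0]) cube([42, 38, 615]);
translate([369, 1254, 0]) mirror([1, 0, 0]) rotate([0, atan2(135, 600), 0]) cube([42, 38, 615]);


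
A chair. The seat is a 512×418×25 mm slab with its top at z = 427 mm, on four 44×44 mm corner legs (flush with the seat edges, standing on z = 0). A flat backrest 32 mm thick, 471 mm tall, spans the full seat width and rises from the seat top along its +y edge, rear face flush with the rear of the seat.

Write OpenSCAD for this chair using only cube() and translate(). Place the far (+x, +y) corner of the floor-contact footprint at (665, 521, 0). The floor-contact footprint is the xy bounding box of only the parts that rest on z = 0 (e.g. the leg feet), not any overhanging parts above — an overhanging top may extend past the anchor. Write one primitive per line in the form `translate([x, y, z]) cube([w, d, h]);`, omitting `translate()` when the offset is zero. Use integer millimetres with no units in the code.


translate([153, 103, 402]) cube([512, 418, 25]);
translate([153, 103, 0]) cube([44, 44, 402]);
translate([621, 103, 0]) cube([44, 44, 402]);
translate([153, 477, 0]) cube([44, 44, 402]);
translate([621, 477, 0]) cube([44, 44, 402]);
translate([153, 489, 427]) cube([512, 32, 471]);


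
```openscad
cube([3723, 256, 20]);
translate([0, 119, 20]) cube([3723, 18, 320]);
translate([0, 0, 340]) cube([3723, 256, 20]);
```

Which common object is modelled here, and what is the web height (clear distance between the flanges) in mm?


An I-beam. The web height is 320 mm.

Two wide flanges with a thin centred web — an I-beam. Overall 360 mm minus two 20 mm flanges gives a web of 360 − 2·20 = 320 mm.


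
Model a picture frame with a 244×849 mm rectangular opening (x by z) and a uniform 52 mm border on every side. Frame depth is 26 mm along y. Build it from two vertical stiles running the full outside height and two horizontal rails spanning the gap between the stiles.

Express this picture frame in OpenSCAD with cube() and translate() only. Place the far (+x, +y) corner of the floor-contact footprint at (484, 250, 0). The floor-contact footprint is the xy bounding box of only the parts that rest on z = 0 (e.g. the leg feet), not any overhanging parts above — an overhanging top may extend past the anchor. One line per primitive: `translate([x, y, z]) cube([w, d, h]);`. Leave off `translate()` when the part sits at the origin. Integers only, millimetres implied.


translate([136, 224, 0]) cube([52, 26, 953]);
translate([432, 224, 0]) cube([52, 26, 953]);
translate([188, 224, 0]) cube([244, 26, 52]);
translate([188, 224, 901]) cube([244, 26, 52]);


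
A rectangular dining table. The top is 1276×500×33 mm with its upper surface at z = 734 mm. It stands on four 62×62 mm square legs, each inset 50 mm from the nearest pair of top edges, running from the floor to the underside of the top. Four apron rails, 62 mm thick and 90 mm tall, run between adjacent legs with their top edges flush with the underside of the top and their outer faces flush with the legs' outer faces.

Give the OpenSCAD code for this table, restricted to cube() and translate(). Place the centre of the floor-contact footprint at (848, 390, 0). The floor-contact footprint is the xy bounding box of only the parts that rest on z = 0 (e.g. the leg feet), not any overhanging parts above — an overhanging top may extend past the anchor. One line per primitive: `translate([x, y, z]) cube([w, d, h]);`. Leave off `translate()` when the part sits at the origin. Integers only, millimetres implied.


translate([210, 140, 701]) cube([1276, 500, 33]);
translate([260, 190, 0]) cube([62, 62, 701]);
translate([1374, 190, 0]) cube([62, 62, 701]);
translate([260, 528, 0]) cube([62, 62, 701]);
translate([1374, 528, 0]) cube([62, 62, 701]);
translate([322, 190, 611]) cube([1052, 62, 90]);
translate([322, 528, 611]) cube([1052, 62, 90]);
translate([260, 252, 611]) cube([62, 276, 90]);
translate([1374, 252, 611]) cube([62, 276, 90]);


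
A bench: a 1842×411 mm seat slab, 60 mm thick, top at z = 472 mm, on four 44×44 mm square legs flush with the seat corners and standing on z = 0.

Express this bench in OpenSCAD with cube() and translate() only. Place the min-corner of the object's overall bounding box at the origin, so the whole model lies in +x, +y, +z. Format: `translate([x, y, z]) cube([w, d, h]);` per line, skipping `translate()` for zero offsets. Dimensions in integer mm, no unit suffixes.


translate([0, 0, 412]) cube([1842, 411, 60]);
cube([44, 44, 412]);
translate([0, 367, 0]) cube([44, 44, 412]);
translate([1798, 0, 0]) cube([44, 44, 412]);
translate([1798, 367, 0]) cube([44, 44, 412]);


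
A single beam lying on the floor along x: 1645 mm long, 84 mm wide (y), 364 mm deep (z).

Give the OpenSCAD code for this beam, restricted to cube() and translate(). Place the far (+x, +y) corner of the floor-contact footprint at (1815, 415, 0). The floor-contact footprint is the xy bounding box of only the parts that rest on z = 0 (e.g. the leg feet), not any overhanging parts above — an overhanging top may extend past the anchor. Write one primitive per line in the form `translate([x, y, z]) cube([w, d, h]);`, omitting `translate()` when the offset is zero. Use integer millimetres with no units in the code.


translate([170, 331, 0]) cube([1645, 84, 364]);


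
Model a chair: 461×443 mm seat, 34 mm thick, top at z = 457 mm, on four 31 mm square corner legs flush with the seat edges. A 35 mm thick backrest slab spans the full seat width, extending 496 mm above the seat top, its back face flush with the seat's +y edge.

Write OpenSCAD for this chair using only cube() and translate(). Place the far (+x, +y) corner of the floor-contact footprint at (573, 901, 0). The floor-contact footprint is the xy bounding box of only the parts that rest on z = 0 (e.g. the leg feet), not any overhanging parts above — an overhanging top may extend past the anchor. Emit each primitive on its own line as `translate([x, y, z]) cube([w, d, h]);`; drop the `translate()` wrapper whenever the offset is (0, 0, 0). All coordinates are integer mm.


translate([112, 458, 423]) cube([461, 443, 34]);
translate([112, 458, 0]) cube([31, 31, 423]);
translate([542, 458, 0]) cube([31, 31, 423]);
translate([112, 870, 0]) cube([31, 31, 423]);
translate([542, 870, 0]) cube([31, 31, 423]);
translate([112, 866, 457]) cube([461, 35, 496]);


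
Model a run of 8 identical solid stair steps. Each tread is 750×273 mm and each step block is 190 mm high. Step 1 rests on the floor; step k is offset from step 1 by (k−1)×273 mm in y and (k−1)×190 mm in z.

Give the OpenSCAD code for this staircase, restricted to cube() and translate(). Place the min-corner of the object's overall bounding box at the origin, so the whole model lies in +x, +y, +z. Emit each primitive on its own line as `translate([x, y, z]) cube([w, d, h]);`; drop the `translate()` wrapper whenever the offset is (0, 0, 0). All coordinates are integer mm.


cube([750, 273, 190]);
translate([0, 273, 190]) cube([750, 273, 190]);
translate([0, 546, 380]) cube([750, 273, 190]);
translate([0, 819, 570]) cube([750, 273, 190]);
translate([0, 1092, 760]) cube([750, 273, 190]);
translate([0, 1365, 950]) cube([750, 273, 190]);
translate([0, 1638, 1140]) cube([750, 273, 190]);
translate([0, 1911, 1330]) cube([750, 273, 190]);


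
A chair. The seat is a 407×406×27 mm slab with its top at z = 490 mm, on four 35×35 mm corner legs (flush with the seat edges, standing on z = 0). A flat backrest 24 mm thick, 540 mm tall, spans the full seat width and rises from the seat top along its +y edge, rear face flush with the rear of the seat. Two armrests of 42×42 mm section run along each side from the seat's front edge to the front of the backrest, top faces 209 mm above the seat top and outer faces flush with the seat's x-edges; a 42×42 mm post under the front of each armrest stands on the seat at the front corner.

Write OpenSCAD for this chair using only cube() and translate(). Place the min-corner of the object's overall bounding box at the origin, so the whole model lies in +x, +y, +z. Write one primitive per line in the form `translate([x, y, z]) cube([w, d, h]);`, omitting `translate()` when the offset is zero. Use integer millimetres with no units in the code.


translate([0, 0, 463]) cube([407, 406, 27]);
cube([35, 35, 463]);
translate([372, 0, 0]) cube([35, 35, 463]);
translate([0, 371, 0]) cube([35, 35, 463]);
translate([372, 371, 0]) cube([35, 35, 463]);
translate([0, 382, 490]) cube([407, 24, 540]);
translate([0, 0, 657]) cube([42, 382, 42]);
translate([365, 0, 657]) cube([42, 382, 42]);
translate([0, 0, 490]) cube([42, 42, 167]);
translate([365, 0, 490]) cube([42, 42, 167]);


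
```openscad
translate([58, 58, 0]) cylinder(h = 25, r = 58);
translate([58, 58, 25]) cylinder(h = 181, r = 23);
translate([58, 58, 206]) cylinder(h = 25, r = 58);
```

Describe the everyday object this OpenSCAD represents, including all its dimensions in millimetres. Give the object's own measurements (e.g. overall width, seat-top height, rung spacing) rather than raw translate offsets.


A spool: two coaxial disc flanges of radius 58 mm and thickness 25 mm, joined by a core cylinder of radius 23 mm and height 181 mm. The lower flange rests on z = 0 and the three cylinders share a vertical axis.


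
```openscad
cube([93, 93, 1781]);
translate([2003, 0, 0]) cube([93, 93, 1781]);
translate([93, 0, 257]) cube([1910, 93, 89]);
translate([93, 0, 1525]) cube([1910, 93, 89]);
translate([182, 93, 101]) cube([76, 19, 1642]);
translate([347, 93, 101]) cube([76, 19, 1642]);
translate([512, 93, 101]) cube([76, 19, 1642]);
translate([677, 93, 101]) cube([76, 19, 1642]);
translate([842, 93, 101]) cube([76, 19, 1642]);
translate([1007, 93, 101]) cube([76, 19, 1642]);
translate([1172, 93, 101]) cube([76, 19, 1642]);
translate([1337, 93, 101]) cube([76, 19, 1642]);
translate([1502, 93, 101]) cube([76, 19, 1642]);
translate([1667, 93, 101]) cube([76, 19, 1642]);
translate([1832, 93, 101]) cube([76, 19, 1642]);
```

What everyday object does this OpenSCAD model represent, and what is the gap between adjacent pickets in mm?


A fence section. The picket gap is 89 mm.

Two posts, two rails, 11 pickets — a fence section. Span 1910 mm holds 11 pickets of 76 mm with 12 equal gaps: ⌊(1910 − 11·76) / 12⌋ = 89 mm.


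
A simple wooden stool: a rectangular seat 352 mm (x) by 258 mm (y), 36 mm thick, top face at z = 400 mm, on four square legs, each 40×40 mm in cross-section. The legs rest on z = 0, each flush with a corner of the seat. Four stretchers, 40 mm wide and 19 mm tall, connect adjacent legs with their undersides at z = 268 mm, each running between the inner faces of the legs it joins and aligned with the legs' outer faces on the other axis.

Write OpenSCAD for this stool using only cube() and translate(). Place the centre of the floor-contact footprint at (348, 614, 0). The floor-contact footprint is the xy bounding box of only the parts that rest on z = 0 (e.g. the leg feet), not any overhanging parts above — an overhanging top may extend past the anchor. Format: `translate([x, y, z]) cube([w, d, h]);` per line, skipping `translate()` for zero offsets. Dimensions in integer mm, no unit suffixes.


// leg_h = 400 - 36 = 364
// stretcher span = 352 - 2*40 = 272
translate([172, 485, 364]) cube([352, 258, 36]);
translate([172, 485, 0]) cube([40, 40, 364]);
translate([484, 485, 0]) cube([40, 40, 364]);
translate([172, 703, 0]) cube([40, 40, 364]);
translate([484, 703, 0]) cube([40, 40, 364]);
translate([212, 485, 268]) cube([272, 40, 19]);
translate([212, 703, 268]) cube([272, 40, 19]);
translate([172, 525, 268]) cube([40, 178, 19]);
translate([484, 525, 268]) cube([40, 178, 19]);


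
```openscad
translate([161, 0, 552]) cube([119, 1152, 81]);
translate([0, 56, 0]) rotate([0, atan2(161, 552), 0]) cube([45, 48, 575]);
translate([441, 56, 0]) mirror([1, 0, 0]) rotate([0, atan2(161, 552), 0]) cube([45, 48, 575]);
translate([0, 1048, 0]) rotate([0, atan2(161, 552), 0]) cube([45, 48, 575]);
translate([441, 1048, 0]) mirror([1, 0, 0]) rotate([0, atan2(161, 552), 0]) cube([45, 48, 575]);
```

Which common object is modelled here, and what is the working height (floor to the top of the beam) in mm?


A sawhorse. The overall height is 633 mm.

A beam across two mirrored pairs of raked legs — a sawhorse. The beam's underside is at z = 552 (matching the legs' vertical rise in atan2(161, 552)) and the beam is 81 mm tall, so its top is at 552 + 81 = 633 mm. The raked legs top out at the beam's underside, so that is the highest point.


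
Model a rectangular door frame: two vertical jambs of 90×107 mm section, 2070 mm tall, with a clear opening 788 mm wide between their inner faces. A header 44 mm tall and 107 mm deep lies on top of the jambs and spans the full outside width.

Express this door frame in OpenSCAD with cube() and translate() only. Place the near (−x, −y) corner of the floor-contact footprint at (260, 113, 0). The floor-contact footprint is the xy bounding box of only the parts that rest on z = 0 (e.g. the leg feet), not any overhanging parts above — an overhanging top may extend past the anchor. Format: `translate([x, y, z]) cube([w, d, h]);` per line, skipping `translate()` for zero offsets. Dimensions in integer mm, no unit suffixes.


translate([260, 113, 0]) cube([90, 107, 2070]);
translate([1138, 113, 0]) cube([90, 107, 2070]);
translate([260, 113, 2070]) cube([968, 107, 44]);


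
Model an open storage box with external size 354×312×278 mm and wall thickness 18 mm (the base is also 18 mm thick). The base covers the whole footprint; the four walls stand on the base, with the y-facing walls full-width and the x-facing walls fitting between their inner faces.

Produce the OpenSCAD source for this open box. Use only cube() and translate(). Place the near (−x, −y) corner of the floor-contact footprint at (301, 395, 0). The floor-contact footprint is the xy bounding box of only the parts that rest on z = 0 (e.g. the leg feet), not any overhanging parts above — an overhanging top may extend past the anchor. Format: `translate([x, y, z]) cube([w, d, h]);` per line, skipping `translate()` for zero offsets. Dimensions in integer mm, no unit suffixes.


translate([301, 395, 0]) cube([354, 312, 18]);
translate([301, 395, 18]) cube([354, 18, 260]);
translate([301, 689, 18]) cube([354, 18, 260]);
translate([301, 413, 18]) cube([18, 276, 260]);
translate([637, 413, 18]) cube([18, 276, 260]);


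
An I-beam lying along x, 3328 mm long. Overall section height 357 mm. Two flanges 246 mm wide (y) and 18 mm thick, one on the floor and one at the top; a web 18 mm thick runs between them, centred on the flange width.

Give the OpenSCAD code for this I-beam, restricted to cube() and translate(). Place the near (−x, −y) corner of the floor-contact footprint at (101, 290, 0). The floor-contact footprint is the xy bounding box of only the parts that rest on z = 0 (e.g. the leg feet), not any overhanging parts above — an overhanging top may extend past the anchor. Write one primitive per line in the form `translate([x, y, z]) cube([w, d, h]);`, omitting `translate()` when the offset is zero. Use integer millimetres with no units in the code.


translate([101, 290, 0]) cube([3328, 246, 18]);
translate([101, 404, 18]) cube([3328, 18, 321]);
translate([101, 290, 339]) cube([3328, 246, 18]);


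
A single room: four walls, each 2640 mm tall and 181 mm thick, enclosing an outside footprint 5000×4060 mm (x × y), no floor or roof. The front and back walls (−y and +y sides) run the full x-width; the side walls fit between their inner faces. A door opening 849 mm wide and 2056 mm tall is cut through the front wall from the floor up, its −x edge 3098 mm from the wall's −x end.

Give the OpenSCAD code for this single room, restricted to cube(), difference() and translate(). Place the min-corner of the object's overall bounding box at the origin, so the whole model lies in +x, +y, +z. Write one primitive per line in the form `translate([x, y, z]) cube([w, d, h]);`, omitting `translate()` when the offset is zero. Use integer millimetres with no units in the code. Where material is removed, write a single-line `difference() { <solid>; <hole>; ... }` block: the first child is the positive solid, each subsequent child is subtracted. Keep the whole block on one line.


difference() { cube([5000, 181, 2640]); translate([3098, 0, 0]) cube([849, 181, 2056]); }
translate([0, 3879, 0]) cube([5000, 181, 2640]);
translate([0, 181, 0]) cube([181, 3698, 2640]);
translate([4819, 181, 0]) cube([181, 3698, 2640]);


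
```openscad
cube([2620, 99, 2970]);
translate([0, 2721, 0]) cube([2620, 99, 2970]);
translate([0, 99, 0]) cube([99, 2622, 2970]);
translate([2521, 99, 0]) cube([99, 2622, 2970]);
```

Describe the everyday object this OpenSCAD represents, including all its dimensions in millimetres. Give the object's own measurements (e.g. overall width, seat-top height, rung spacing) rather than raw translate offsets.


The wall frame of a small rectangular building: four walls, each 2970 mm tall and 99 mm thick, enclosing a footprint 2620 mm (x) by 2820 mm (y) outside-to-outside, with no floor or roof. The front and back walls (the −y and +y sides) span the full width; the two side walls fit between them.
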